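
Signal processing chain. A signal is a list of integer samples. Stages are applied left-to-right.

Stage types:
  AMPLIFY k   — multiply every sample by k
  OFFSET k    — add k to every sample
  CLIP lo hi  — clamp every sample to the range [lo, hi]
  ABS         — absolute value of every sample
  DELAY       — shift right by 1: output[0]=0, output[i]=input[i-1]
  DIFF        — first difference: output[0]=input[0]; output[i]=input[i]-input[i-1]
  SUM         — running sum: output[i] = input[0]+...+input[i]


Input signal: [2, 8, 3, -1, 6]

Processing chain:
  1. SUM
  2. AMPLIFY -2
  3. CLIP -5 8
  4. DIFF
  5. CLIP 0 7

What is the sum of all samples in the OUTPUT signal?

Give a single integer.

Input: [2, 8, 3, -1, 6]
Stage 1 (SUM): sum[0..0]=2, sum[0..1]=10, sum[0..2]=13, sum[0..3]=12, sum[0..4]=18 -> [2, 10, 13, 12, 18]
Stage 2 (AMPLIFY -2): 2*-2=-4, 10*-2=-20, 13*-2=-26, 12*-2=-24, 18*-2=-36 -> [-4, -20, -26, -24, -36]
Stage 3 (CLIP -5 8): clip(-4,-5,8)=-4, clip(-20,-5,8)=-5, clip(-26,-5,8)=-5, clip(-24,-5,8)=-5, clip(-36,-5,8)=-5 -> [-4, -5, -5, -5, -5]
Stage 4 (DIFF): s[0]=-4, -5--4=-1, -5--5=0, -5--5=0, -5--5=0 -> [-4, -1, 0, 0, 0]
Stage 5 (CLIP 0 7): clip(-4,0,7)=0, clip(-1,0,7)=0, clip(0,0,7)=0, clip(0,0,7)=0, clip(0,0,7)=0 -> [0, 0, 0, 0, 0]
Output sum: 0

Answer: 0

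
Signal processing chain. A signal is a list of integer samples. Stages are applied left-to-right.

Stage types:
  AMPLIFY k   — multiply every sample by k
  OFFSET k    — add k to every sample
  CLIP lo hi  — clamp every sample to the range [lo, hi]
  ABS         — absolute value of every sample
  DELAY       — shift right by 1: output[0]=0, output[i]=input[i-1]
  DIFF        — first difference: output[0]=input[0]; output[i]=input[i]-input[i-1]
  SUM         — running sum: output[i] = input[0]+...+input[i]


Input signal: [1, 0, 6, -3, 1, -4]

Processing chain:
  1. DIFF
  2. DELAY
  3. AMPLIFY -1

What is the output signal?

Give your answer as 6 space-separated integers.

Answer: 0 -1 1 -6 9 -4

Derivation:
Input: [1, 0, 6, -3, 1, -4]
Stage 1 (DIFF): s[0]=1, 0-1=-1, 6-0=6, -3-6=-9, 1--3=4, -4-1=-5 -> [1, -1, 6, -9, 4, -5]
Stage 2 (DELAY): [0, 1, -1, 6, -9, 4] = [0, 1, -1, 6, -9, 4] -> [0, 1, -1, 6, -9, 4]
Stage 3 (AMPLIFY -1): 0*-1=0, 1*-1=-1, -1*-1=1, 6*-1=-6, -9*-1=9, 4*-1=-4 -> [0, -1, 1, -6, 9, -4]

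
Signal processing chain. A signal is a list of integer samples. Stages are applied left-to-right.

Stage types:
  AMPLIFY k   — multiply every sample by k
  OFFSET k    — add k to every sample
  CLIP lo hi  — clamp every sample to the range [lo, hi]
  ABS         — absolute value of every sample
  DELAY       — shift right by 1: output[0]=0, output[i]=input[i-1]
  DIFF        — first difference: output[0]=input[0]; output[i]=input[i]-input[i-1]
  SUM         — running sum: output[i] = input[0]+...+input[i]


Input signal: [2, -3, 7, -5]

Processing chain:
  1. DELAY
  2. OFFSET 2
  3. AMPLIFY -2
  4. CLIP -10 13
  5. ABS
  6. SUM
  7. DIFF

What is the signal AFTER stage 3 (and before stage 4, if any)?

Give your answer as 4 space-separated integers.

Answer: -4 -8 2 -18

Derivation:
Input: [2, -3, 7, -5]
Stage 1 (DELAY): [0, 2, -3, 7] = [0, 2, -3, 7] -> [0, 2, -3, 7]
Stage 2 (OFFSET 2): 0+2=2, 2+2=4, -3+2=-1, 7+2=9 -> [2, 4, -1, 9]
Stage 3 (AMPLIFY -2): 2*-2=-4, 4*-2=-8, -1*-2=2, 9*-2=-18 -> [-4, -8, 2, -18]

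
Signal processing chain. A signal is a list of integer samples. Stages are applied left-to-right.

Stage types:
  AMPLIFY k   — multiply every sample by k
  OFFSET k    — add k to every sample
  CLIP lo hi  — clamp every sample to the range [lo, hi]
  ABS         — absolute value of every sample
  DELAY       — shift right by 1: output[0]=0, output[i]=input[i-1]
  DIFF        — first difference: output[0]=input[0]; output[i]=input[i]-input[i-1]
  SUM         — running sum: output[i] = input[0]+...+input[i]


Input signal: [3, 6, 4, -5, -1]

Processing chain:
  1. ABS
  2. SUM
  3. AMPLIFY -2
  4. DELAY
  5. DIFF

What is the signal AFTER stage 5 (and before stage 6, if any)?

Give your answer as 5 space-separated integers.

Answer: 0 -6 -12 -8 -10

Derivation:
Input: [3, 6, 4, -5, -1]
Stage 1 (ABS): |3|=3, |6|=6, |4|=4, |-5|=5, |-1|=1 -> [3, 6, 4, 5, 1]
Stage 2 (SUM): sum[0..0]=3, sum[0..1]=9, sum[0..2]=13, sum[0..3]=18, sum[0..4]=19 -> [3, 9, 13, 18, 19]
Stage 3 (AMPLIFY -2): 3*-2=-6, 9*-2=-18, 13*-2=-26, 18*-2=-36, 19*-2=-38 -> [-6, -18, -26, -36, -38]
Stage 4 (DELAY): [0, -6, -18, -26, -36] = [0, -6, -18, -26, -36] -> [0, -6, -18, -26, -36]
Stage 5 (DIFF): s[0]=0, -6-0=-6, -18--6=-12, -26--18=-8, -36--26=-10 -> [0, -6, -12, -8, -10]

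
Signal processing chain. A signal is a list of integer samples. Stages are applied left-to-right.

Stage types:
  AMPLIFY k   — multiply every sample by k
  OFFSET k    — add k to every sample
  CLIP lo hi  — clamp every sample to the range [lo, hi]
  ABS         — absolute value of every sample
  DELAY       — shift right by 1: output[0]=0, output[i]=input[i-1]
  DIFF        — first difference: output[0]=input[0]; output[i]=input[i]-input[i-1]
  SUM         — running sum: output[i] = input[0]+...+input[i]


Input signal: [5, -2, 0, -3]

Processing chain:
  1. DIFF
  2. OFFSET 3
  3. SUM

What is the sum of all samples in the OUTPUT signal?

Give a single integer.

Answer: 30

Derivation:
Input: [5, -2, 0, -3]
Stage 1 (DIFF): s[0]=5, -2-5=-7, 0--2=2, -3-0=-3 -> [5, -7, 2, -3]
Stage 2 (OFFSET 3): 5+3=8, -7+3=-4, 2+3=5, -3+3=0 -> [8, -4, 5, 0]
Stage 3 (SUM): sum[0..0]=8, sum[0..1]=4, sum[0..2]=9, sum[0..3]=9 -> [8, 4, 9, 9]
Output sum: 30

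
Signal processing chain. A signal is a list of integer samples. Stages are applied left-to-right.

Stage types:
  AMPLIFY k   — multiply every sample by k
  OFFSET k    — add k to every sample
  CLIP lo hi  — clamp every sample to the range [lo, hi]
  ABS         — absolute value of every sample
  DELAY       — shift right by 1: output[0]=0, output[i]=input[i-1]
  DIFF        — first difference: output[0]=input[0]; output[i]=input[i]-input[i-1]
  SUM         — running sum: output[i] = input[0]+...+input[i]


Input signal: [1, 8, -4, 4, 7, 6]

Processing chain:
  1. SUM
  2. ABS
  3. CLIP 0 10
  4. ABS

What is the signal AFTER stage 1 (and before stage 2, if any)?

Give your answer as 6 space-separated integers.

Input: [1, 8, -4, 4, 7, 6]
Stage 1 (SUM): sum[0..0]=1, sum[0..1]=9, sum[0..2]=5, sum[0..3]=9, sum[0..4]=16, sum[0..5]=22 -> [1, 9, 5, 9, 16, 22]

Answer: 1 9 5 9 16 22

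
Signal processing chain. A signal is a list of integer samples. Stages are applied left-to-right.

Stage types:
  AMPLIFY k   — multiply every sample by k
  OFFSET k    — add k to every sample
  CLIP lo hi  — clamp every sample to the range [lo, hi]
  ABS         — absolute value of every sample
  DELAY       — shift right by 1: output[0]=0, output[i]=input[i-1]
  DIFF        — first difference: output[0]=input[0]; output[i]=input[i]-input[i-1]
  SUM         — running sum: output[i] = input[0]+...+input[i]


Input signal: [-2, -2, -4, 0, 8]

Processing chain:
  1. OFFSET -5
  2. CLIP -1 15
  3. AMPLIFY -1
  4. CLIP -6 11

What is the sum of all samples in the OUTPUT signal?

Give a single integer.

Input: [-2, -2, -4, 0, 8]
Stage 1 (OFFSET -5): -2+-5=-7, -2+-5=-7, -4+-5=-9, 0+-5=-5, 8+-5=3 -> [-7, -7, -9, -5, 3]
Stage 2 (CLIP -1 15): clip(-7,-1,15)=-1, clip(-7,-1,15)=-1, clip(-9,-1,15)=-1, clip(-5,-1,15)=-1, clip(3,-1,15)=3 -> [-1, -1, -1, -1, 3]
Stage 3 (AMPLIFY -1): -1*-1=1, -1*-1=1, -1*-1=1, -1*-1=1, 3*-1=-3 -> [1, 1, 1, 1, -3]
Stage 4 (CLIP -6 11): clip(1,-6,11)=1, clip(1,-6,11)=1, clip(1,-6,11)=1, clip(1,-6,11)=1, clip(-3,-6,11)=-3 -> [1, 1, 1, 1, -3]
Output sum: 1

Answer: 1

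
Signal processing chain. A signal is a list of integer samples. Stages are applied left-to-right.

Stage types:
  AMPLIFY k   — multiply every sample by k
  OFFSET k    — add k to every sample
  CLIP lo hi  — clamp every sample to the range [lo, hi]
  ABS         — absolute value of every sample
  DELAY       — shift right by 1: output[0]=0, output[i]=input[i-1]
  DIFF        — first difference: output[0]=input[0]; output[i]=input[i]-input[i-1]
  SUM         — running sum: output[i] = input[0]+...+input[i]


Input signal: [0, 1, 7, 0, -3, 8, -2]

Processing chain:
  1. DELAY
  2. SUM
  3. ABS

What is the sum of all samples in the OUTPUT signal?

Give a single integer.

Answer: 35

Derivation:
Input: [0, 1, 7, 0, -3, 8, -2]
Stage 1 (DELAY): [0, 0, 1, 7, 0, -3, 8] = [0, 0, 1, 7, 0, -3, 8] -> [0, 0, 1, 7, 0, -3, 8]
Stage 2 (SUM): sum[0..0]=0, sum[0..1]=0, sum[0..2]=1, sum[0..3]=8, sum[0..4]=8, sum[0..5]=5, sum[0..6]=13 -> [0, 0, 1, 8, 8, 5, 13]
Stage 3 (ABS): |0|=0, |0|=0, |1|=1, |8|=8, |8|=8, |5|=5, |13|=13 -> [0, 0, 1, 8, 8, 5, 13]
Output sum: 35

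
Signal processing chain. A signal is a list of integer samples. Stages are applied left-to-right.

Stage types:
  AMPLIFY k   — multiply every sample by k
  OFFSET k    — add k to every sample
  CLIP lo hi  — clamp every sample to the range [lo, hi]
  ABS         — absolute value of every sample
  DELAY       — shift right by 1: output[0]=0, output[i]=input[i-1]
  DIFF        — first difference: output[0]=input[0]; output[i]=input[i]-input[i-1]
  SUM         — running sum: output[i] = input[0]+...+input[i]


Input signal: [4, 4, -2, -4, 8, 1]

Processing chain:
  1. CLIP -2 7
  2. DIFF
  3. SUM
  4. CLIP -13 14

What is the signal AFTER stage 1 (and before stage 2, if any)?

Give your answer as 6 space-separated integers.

Answer: 4 4 -2 -2 7 1

Derivation:
Input: [4, 4, -2, -4, 8, 1]
Stage 1 (CLIP -2 7): clip(4,-2,7)=4, clip(4,-2,7)=4, clip(-2,-2,7)=-2, clip(-4,-2,7)=-2, clip(8,-2,7)=7, clip(1,-2,7)=1 -> [4, 4, -2, -2, 7, 1]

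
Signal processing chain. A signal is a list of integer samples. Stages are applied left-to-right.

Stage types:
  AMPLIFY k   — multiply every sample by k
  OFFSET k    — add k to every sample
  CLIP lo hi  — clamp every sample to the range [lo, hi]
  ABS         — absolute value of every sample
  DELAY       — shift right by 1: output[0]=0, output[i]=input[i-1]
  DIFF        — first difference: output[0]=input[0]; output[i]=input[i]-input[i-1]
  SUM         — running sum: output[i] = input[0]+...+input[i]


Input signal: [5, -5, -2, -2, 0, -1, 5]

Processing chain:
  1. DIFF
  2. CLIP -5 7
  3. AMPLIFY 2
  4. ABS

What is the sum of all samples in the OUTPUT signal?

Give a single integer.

Input: [5, -5, -2, -2, 0, -1, 5]
Stage 1 (DIFF): s[0]=5, -5-5=-10, -2--5=3, -2--2=0, 0--2=2, -1-0=-1, 5--1=6 -> [5, -10, 3, 0, 2, -1, 6]
Stage 2 (CLIP -5 7): clip(5,-5,7)=5, clip(-10,-5,7)=-5, clip(3,-5,7)=3, clip(0,-5,7)=0, clip(2,-5,7)=2, clip(-1,-5,7)=-1, clip(6,-5,7)=6 -> [5, -5, 3, 0, 2, -1, 6]
Stage 3 (AMPLIFY 2): 5*2=10, -5*2=-10, 3*2=6, 0*2=0, 2*2=4, -1*2=-2, 6*2=12 -> [10, -10, 6, 0, 4, -2, 12]
Stage 4 (ABS): |10|=10, |-10|=10, |6|=6, |0|=0, |4|=4, |-2|=2, |12|=12 -> [10, 10, 6, 0, 4, 2, 12]
Output sum: 44

Answer: 44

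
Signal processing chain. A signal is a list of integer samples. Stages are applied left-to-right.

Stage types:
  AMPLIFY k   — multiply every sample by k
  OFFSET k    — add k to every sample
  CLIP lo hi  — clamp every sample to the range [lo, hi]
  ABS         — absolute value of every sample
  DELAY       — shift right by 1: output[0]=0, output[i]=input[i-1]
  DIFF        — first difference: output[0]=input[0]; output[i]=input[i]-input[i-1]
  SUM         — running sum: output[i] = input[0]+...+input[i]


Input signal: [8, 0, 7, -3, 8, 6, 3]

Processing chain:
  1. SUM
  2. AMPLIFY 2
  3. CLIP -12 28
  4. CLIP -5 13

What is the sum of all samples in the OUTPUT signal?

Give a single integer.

Input: [8, 0, 7, -3, 8, 6, 3]
Stage 1 (SUM): sum[0..0]=8, sum[0..1]=8, sum[0..2]=15, sum[0..3]=12, sum[0..4]=20, sum[0..5]=26, sum[0..6]=29 -> [8, 8, 15, 12, 20, 26, 29]
Stage 2 (AMPLIFY 2): 8*2=16, 8*2=16, 15*2=30, 12*2=24, 20*2=40, 26*2=52, 29*2=58 -> [16, 16, 30, 24, 40, 52, 58]
Stage 3 (CLIP -12 28): clip(16,-12,28)=16, clip(16,-12,28)=16, clip(30,-12,28)=28, clip(24,-12,28)=24, clip(40,-12,28)=28, clip(52,-12,28)=28, clip(58,-12,28)=28 -> [16, 16, 28, 24, 28, 28, 28]
Stage 4 (CLIP -5 13): clip(16,-5,13)=13, clip(16,-5,13)=13, clip(28,-5,13)=13, clip(24,-5,13)=13, clip(28,-5,13)=13, clip(28,-5,13)=13, clip(28,-5,13)=13 -> [13, 13, 13, 13, 13, 13, 13]
Output sum: 91

Answer: 91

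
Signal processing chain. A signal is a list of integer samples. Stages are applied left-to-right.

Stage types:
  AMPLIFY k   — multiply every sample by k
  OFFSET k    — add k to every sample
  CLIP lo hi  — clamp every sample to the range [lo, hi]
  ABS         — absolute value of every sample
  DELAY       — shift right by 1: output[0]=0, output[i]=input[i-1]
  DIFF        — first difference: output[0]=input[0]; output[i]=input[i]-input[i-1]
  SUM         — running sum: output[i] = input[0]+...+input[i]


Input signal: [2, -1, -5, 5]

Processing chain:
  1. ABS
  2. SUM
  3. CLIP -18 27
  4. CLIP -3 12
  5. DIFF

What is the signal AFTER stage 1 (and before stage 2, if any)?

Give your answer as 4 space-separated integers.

Answer: 2 1 5 5

Derivation:
Input: [2, -1, -5, 5]
Stage 1 (ABS): |2|=2, |-1|=1, |-5|=5, |5|=5 -> [2, 1, 5, 5]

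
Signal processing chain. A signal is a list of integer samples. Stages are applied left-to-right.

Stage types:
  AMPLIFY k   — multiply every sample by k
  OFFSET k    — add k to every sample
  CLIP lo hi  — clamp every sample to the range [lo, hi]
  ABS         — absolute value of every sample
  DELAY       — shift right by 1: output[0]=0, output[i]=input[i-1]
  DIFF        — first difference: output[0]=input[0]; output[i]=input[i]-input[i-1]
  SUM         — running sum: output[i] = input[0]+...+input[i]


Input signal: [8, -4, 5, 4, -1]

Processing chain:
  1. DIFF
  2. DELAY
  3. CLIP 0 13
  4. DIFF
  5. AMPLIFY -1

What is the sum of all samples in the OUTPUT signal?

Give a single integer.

Answer: 0

Derivation:
Input: [8, -4, 5, 4, -1]
Stage 1 (DIFF): s[0]=8, -4-8=-12, 5--4=9, 4-5=-1, -1-4=-5 -> [8, -12, 9, -1, -5]
Stage 2 (DELAY): [0, 8, -12, 9, -1] = [0, 8, -12, 9, -1] -> [0, 8, -12, 9, -1]
Stage 3 (CLIP 0 13): clip(0,0,13)=0, clip(8,0,13)=8, clip(-12,0,13)=0, clip(9,0,13)=9, clip(-1,0,13)=0 -> [0, 8, 0, 9, 0]
Stage 4 (DIFF): s[0]=0, 8-0=8, 0-8=-8, 9-0=9, 0-9=-9 -> [0, 8, -8, 9, -9]
Stage 5 (AMPLIFY -1): 0*-1=0, 8*-1=-8, -8*-1=8, 9*-1=-9, -9*-1=9 -> [0, -8, 8, -9, 9]
Output sum: 0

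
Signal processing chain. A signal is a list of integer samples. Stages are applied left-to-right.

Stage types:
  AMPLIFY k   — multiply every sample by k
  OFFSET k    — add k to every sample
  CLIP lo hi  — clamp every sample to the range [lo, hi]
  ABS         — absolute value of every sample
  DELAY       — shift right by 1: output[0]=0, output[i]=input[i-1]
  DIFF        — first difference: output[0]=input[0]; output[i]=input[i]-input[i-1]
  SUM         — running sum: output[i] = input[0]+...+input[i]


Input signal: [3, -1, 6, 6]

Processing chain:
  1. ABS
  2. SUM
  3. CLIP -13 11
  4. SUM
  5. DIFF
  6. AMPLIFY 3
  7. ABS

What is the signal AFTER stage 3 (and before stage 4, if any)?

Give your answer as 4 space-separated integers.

Answer: 3 4 10 11

Derivation:
Input: [3, -1, 6, 6]
Stage 1 (ABS): |3|=3, |-1|=1, |6|=6, |6|=6 -> [3, 1, 6, 6]
Stage 2 (SUM): sum[0..0]=3, sum[0..1]=4, sum[0..2]=10, sum[0..3]=16 -> [3, 4, 10, 16]
Stage 3 (CLIP -13 11): clip(3,-13,11)=3, clip(4,-13,11)=4, clip(10,-13,11)=10, clip(16,-13,11)=11 -> [3, 4, 10, 11]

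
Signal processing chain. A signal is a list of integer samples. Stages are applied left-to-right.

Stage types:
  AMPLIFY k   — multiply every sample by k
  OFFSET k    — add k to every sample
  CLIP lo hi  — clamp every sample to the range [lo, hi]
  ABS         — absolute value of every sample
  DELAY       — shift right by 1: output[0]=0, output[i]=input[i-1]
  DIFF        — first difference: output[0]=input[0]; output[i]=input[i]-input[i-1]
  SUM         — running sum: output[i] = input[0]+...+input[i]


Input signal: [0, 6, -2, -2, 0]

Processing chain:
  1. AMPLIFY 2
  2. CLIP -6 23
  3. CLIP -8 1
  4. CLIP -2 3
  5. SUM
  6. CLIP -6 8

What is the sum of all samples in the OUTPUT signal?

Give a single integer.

Input: [0, 6, -2, -2, 0]
Stage 1 (AMPLIFY 2): 0*2=0, 6*2=12, -2*2=-4, -2*2=-4, 0*2=0 -> [0, 12, -4, -4, 0]
Stage 2 (CLIP -6 23): clip(0,-6,23)=0, clip(12,-6,23)=12, clip(-4,-6,23)=-4, clip(-4,-6,23)=-4, clip(0,-6,23)=0 -> [0, 12, -4, -4, 0]
Stage 3 (CLIP -8 1): clip(0,-8,1)=0, clip(12,-8,1)=1, clip(-4,-8,1)=-4, clip(-4,-8,1)=-4, clip(0,-8,1)=0 -> [0, 1, -4, -4, 0]
Stage 4 (CLIP -2 3): clip(0,-2,3)=0, clip(1,-2,3)=1, clip(-4,-2,3)=-2, clip(-4,-2,3)=-2, clip(0,-2,3)=0 -> [0, 1, -2, -2, 0]
Stage 5 (SUM): sum[0..0]=0, sum[0..1]=1, sum[0..2]=-1, sum[0..3]=-3, sum[0..4]=-3 -> [0, 1, -1, -3, -3]
Stage 6 (CLIP -6 8): clip(0,-6,8)=0, clip(1,-6,8)=1, clip(-1,-6,8)=-1, clip(-3,-6,8)=-3, clip(-3,-6,8)=-3 -> [0, 1, -1, -3, -3]
Output sum: -6

Answer: -6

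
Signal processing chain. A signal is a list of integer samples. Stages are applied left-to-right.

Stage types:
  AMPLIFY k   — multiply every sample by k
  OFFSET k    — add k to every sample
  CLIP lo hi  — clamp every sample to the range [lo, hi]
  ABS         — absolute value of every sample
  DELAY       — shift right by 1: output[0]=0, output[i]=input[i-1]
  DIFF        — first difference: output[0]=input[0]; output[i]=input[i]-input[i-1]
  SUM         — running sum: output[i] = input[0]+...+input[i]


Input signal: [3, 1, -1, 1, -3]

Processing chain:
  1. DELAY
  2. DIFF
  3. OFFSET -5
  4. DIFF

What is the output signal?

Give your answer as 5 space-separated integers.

Answer: -5 3 -5 0 4

Derivation:
Input: [3, 1, -1, 1, -3]
Stage 1 (DELAY): [0, 3, 1, -1, 1] = [0, 3, 1, -1, 1] -> [0, 3, 1, -1, 1]
Stage 2 (DIFF): s[0]=0, 3-0=3, 1-3=-2, -1-1=-2, 1--1=2 -> [0, 3, -2, -2, 2]
Stage 3 (OFFSET -5): 0+-5=-5, 3+-5=-2, -2+-5=-7, -2+-5=-7, 2+-5=-3 -> [-5, -2, -7, -7, -3]
Stage 4 (DIFF): s[0]=-5, -2--5=3, -7--2=-5, -7--7=0, -3--7=4 -> [-5, 3, -5, 0, 4]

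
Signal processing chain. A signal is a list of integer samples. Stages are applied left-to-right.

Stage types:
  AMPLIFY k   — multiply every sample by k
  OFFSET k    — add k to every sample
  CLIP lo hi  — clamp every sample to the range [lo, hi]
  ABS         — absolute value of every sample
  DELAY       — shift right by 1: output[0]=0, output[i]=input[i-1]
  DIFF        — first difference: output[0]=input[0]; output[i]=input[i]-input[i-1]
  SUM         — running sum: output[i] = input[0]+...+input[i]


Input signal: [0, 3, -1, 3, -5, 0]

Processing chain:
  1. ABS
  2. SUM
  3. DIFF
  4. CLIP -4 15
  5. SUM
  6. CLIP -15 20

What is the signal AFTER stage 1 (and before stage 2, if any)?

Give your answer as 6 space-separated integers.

Input: [0, 3, -1, 3, -5, 0]
Stage 1 (ABS): |0|=0, |3|=3, |-1|=1, |3|=3, |-5|=5, |0|=0 -> [0, 3, 1, 3, 5, 0]

Answer: 0 3 1 3 5 0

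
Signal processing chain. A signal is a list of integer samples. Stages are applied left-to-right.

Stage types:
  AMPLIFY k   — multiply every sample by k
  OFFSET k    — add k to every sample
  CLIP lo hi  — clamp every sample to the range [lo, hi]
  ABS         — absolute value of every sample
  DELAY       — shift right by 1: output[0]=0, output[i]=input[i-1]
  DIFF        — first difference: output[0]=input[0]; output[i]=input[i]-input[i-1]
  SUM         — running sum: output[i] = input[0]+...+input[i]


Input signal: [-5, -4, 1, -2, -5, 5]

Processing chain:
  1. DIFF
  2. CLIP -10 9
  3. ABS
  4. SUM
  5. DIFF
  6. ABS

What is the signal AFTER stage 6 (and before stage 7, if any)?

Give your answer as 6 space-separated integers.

Input: [-5, -4, 1, -2, -5, 5]
Stage 1 (DIFF): s[0]=-5, -4--5=1, 1--4=5, -2-1=-3, -5--2=-3, 5--5=10 -> [-5, 1, 5, -3, -3, 10]
Stage 2 (CLIP -10 9): clip(-5,-10,9)=-5, clip(1,-10,9)=1, clip(5,-10,9)=5, clip(-3,-10,9)=-3, clip(-3,-10,9)=-3, clip(10,-10,9)=9 -> [-5, 1, 5, -3, -3, 9]
Stage 3 (ABS): |-5|=5, |1|=1, |5|=5, |-3|=3, |-3|=3, |9|=9 -> [5, 1, 5, 3, 3, 9]
Stage 4 (SUM): sum[0..0]=5, sum[0..1]=6, sum[0..2]=11, sum[0..3]=14, sum[0..4]=17, sum[0..5]=26 -> [5, 6, 11, 14, 17, 26]
Stage 5 (DIFF): s[0]=5, 6-5=1, 11-6=5, 14-11=3, 17-14=3, 26-17=9 -> [5, 1, 5, 3, 3, 9]
Stage 6 (ABS): |5|=5, |1|=1, |5|=5, |3|=3, |3|=3, |9|=9 -> [5, 1, 5, 3, 3, 9]

Answer: 5 1 5 3 3 9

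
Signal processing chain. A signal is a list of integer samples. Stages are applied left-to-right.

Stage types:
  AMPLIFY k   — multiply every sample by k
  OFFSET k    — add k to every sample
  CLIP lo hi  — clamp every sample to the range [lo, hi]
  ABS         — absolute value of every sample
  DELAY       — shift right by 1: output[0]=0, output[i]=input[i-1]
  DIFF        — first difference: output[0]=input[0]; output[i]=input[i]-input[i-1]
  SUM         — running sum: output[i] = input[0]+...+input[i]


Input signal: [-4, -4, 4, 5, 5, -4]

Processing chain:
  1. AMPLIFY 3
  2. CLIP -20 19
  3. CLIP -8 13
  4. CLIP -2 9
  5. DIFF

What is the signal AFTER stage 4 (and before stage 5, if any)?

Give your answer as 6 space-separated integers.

Input: [-4, -4, 4, 5, 5, -4]
Stage 1 (AMPLIFY 3): -4*3=-12, -4*3=-12, 4*3=12, 5*3=15, 5*3=15, -4*3=-12 -> [-12, -12, 12, 15, 15, -12]
Stage 2 (CLIP -20 19): clip(-12,-20,19)=-12, clip(-12,-20,19)=-12, clip(12,-20,19)=12, clip(15,-20,19)=15, clip(15,-20,19)=15, clip(-12,-20,19)=-12 -> [-12, -12, 12, 15, 15, -12]
Stage 3 (CLIP -8 13): clip(-12,-8,13)=-8, clip(-12,-8,13)=-8, clip(12,-8,13)=12, clip(15,-8,13)=13, clip(15,-8,13)=13, clip(-12,-8,13)=-8 -> [-8, -8, 12, 13, 13, -8]
Stage 4 (CLIP -2 9): clip(-8,-2,9)=-2, clip(-8,-2,9)=-2, clip(12,-2,9)=9, clip(13,-2,9)=9, clip(13,-2,9)=9, clip(-8,-2,9)=-2 -> [-2, -2, 9, 9, 9, -2]

Answer: -2 -2 9 9 9 -2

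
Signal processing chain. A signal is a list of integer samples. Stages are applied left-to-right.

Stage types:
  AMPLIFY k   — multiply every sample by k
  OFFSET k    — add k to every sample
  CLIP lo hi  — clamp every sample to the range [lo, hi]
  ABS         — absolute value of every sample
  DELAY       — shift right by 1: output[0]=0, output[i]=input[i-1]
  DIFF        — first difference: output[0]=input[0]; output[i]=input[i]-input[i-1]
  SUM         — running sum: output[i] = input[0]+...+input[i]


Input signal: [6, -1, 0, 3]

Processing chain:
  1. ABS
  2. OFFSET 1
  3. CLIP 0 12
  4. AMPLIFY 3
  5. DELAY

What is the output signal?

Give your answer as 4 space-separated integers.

Answer: 0 21 6 3

Derivation:
Input: [6, -1, 0, 3]
Stage 1 (ABS): |6|=6, |-1|=1, |0|=0, |3|=3 -> [6, 1, 0, 3]
Stage 2 (OFFSET 1): 6+1=7, 1+1=2, 0+1=1, 3+1=4 -> [7, 2, 1, 4]
Stage 3 (CLIP 0 12): clip(7,0,12)=7, clip(2,0,12)=2, clip(1,0,12)=1, clip(4,0,12)=4 -> [7, 2, 1, 4]
Stage 4 (AMPLIFY 3): 7*3=21, 2*3=6, 1*3=3, 4*3=12 -> [21, 6, 3, 12]
Stage 5 (DELAY): [0, 21, 6, 3] = [0, 21, 6, 3] -> [0, 21, 6, 3]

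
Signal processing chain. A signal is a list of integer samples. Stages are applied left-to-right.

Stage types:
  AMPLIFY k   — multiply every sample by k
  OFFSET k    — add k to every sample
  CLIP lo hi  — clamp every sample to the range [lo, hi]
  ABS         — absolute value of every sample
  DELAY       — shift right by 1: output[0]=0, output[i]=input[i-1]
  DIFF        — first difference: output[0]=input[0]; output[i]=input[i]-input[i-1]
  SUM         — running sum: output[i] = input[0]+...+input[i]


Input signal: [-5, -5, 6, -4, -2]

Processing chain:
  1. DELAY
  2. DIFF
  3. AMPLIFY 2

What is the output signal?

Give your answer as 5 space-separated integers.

Input: [-5, -5, 6, -4, -2]
Stage 1 (DELAY): [0, -5, -5, 6, -4] = [0, -5, -5, 6, -4] -> [0, -5, -5, 6, -4]
Stage 2 (DIFF): s[0]=0, -5-0=-5, -5--5=0, 6--5=11, -4-6=-10 -> [0, -5, 0, 11, -10]
Stage 3 (AMPLIFY 2): 0*2=0, -5*2=-10, 0*2=0, 11*2=22, -10*2=-20 -> [0, -10, 0, 22, -20]

Answer: 0 -10 0 22 -20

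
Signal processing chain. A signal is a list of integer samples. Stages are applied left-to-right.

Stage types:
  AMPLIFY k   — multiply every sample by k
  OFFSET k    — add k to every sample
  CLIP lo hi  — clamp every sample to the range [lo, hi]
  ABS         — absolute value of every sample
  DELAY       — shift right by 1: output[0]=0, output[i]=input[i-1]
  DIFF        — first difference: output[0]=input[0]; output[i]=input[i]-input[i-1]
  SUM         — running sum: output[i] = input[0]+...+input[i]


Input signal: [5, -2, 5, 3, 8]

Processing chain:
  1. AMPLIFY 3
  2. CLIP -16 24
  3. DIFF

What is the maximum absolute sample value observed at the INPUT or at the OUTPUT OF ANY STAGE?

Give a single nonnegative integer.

Answer: 24

Derivation:
Input: [5, -2, 5, 3, 8] (max |s|=8)
Stage 1 (AMPLIFY 3): 5*3=15, -2*3=-6, 5*3=15, 3*3=9, 8*3=24 -> [15, -6, 15, 9, 24] (max |s|=24)
Stage 2 (CLIP -16 24): clip(15,-16,24)=15, clip(-6,-16,24)=-6, clip(15,-16,24)=15, clip(9,-16,24)=9, clip(24,-16,24)=24 -> [15, -6, 15, 9, 24] (max |s|=24)
Stage 3 (DIFF): s[0]=15, -6-15=-21, 15--6=21, 9-15=-6, 24-9=15 -> [15, -21, 21, -6, 15] (max |s|=21)
Overall max amplitude: 24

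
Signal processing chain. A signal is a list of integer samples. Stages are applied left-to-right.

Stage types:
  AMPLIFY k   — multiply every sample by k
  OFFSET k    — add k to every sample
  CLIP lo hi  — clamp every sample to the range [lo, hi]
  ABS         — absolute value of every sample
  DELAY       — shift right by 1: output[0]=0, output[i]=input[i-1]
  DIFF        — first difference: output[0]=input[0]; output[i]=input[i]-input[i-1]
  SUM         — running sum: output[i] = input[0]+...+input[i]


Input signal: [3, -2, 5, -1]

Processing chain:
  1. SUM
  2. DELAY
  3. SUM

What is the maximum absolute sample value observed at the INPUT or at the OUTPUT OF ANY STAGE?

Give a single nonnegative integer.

Answer: 10

Derivation:
Input: [3, -2, 5, -1] (max |s|=5)
Stage 1 (SUM): sum[0..0]=3, sum[0..1]=1, sum[0..2]=6, sum[0..3]=5 -> [3, 1, 6, 5] (max |s|=6)
Stage 2 (DELAY): [0, 3, 1, 6] = [0, 3, 1, 6] -> [0, 3, 1, 6] (max |s|=6)
Stage 3 (SUM): sum[0..0]=0, sum[0..1]=3, sum[0..2]=4, sum[0..3]=10 -> [0, 3, 4, 10] (max |s|=10)
Overall max amplitude: 10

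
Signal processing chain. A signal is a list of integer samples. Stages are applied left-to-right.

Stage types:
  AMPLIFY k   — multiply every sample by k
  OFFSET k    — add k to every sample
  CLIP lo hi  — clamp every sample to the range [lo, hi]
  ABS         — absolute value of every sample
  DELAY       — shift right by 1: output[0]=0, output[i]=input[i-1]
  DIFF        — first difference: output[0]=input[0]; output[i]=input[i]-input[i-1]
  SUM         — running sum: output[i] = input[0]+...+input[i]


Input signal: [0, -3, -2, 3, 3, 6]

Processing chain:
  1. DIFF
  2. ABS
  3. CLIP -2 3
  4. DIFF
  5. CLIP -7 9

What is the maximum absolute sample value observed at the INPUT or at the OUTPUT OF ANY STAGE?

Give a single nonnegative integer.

Answer: 6

Derivation:
Input: [0, -3, -2, 3, 3, 6] (max |s|=6)
Stage 1 (DIFF): s[0]=0, -3-0=-3, -2--3=1, 3--2=5, 3-3=0, 6-3=3 -> [0, -3, 1, 5, 0, 3] (max |s|=5)
Stage 2 (ABS): |0|=0, |-3|=3, |1|=1, |5|=5, |0|=0, |3|=3 -> [0, 3, 1, 5, 0, 3] (max |s|=5)
Stage 3 (CLIP -2 3): clip(0,-2,3)=0, clip(3,-2,3)=3, clip(1,-2,3)=1, clip(5,-2,3)=3, clip(0,-2,3)=0, clip(3,-2,3)=3 -> [0, 3, 1, 3, 0, 3] (max |s|=3)
Stage 4 (DIFF): s[0]=0, 3-0=3, 1-3=-2, 3-1=2, 0-3=-3, 3-0=3 -> [0, 3, -2, 2, -3, 3] (max |s|=3)
Stage 5 (CLIP -7 9): clip(0,-7,9)=0, clip(3,-7,9)=3, clip(-2,-7,9)=-2, clip(2,-7,9)=2, clip(-3,-7,9)=-3, clip(3,-7,9)=3 -> [0, 3, -2, 2, -3, 3] (max |s|=3)
Overall max amplitude: 6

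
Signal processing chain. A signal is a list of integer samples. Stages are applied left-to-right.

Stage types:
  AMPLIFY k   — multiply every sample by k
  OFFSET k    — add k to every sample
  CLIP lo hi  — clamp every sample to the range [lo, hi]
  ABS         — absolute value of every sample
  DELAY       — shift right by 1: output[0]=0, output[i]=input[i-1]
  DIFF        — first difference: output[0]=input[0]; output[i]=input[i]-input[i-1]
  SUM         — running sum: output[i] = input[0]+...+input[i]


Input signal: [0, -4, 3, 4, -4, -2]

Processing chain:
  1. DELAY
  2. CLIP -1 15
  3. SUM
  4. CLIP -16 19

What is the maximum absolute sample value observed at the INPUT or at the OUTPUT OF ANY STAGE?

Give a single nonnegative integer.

Input: [0, -4, 3, 4, -4, -2] (max |s|=4)
Stage 1 (DELAY): [0, 0, -4, 3, 4, -4] = [0, 0, -4, 3, 4, -4] -> [0, 0, -4, 3, 4, -4] (max |s|=4)
Stage 2 (CLIP -1 15): clip(0,-1,15)=0, clip(0,-1,15)=0, clip(-4,-1,15)=-1, clip(3,-1,15)=3, clip(4,-1,15)=4, clip(-4,-1,15)=-1 -> [0, 0, -1, 3, 4, -1] (max |s|=4)
Stage 3 (SUM): sum[0..0]=0, sum[0..1]=0, sum[0..2]=-1, sum[0..3]=2, sum[0..4]=6, sum[0..5]=5 -> [0, 0, -1, 2, 6, 5] (max |s|=6)
Stage 4 (CLIP -16 19): clip(0,-16,19)=0, clip(0,-16,19)=0, clip(-1,-16,19)=-1, clip(2,-16,19)=2, clip(6,-16,19)=6, clip(5,-16,19)=5 -> [0, 0, -1, 2, 6, 5] (max |s|=6)
Overall max amplitude: 6

Answer: 6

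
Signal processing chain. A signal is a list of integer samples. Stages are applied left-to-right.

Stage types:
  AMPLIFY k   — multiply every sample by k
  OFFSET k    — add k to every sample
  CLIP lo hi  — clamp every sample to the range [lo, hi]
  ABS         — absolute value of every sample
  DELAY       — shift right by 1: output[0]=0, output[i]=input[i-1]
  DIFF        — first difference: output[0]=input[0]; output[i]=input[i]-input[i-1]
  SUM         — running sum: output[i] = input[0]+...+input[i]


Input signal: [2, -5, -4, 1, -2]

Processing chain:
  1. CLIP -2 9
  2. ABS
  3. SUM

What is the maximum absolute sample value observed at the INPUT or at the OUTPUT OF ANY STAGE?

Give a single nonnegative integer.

Input: [2, -5, -4, 1, -2] (max |s|=5)
Stage 1 (CLIP -2 9): clip(2,-2,9)=2, clip(-5,-2,9)=-2, clip(-4,-2,9)=-2, clip(1,-2,9)=1, clip(-2,-2,9)=-2 -> [2, -2, -2, 1, -2] (max |s|=2)
Stage 2 (ABS): |2|=2, |-2|=2, |-2|=2, |1|=1, |-2|=2 -> [2, 2, 2, 1, 2] (max |s|=2)
Stage 3 (SUM): sum[0..0]=2, sum[0..1]=4, sum[0..2]=6, sum[0..3]=7, sum[0..4]=9 -> [2, 4, 6, 7, 9] (max |s|=9)
Overall max amplitude: 9

Answer: 9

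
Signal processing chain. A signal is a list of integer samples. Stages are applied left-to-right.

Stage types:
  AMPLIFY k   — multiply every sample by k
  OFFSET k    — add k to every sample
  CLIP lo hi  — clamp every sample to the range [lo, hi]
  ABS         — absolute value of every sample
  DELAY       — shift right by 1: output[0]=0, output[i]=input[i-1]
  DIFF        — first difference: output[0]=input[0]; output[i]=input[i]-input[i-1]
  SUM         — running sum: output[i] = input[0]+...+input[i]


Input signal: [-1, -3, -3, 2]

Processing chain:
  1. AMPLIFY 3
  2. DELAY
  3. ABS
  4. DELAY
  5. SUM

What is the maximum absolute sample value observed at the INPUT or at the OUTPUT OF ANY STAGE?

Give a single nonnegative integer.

Answer: 12

Derivation:
Input: [-1, -3, -3, 2] (max |s|=3)
Stage 1 (AMPLIFY 3): -1*3=-3, -3*3=-9, -3*3=-9, 2*3=6 -> [-3, -9, -9, 6] (max |s|=9)
Stage 2 (DELAY): [0, -3, -9, -9] = [0, -3, -9, -9] -> [0, -3, -9, -9] (max |s|=9)
Stage 3 (ABS): |0|=0, |-3|=3, |-9|=9, |-9|=9 -> [0, 3, 9, 9] (max |s|=9)
Stage 4 (DELAY): [0, 0, 3, 9] = [0, 0, 3, 9] -> [0, 0, 3, 9] (max |s|=9)
Stage 5 (SUM): sum[0..0]=0, sum[0..1]=0, sum[0..2]=3, sum[0..3]=12 -> [0, 0, 3, 12] (max |s|=12)
Overall max amplitude: 12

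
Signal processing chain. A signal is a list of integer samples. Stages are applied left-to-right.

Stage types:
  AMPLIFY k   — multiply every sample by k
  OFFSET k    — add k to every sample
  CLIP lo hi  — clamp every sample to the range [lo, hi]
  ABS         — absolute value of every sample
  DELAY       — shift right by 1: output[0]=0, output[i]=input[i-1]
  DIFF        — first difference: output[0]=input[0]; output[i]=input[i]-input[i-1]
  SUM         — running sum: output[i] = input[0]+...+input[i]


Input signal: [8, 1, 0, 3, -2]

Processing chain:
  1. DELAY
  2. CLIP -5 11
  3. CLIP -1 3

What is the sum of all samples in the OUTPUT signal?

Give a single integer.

Input: [8, 1, 0, 3, -2]
Stage 1 (DELAY): [0, 8, 1, 0, 3] = [0, 8, 1, 0, 3] -> [0, 8, 1, 0, 3]
Stage 2 (CLIP -5 11): clip(0,-5,11)=0, clip(8,-5,11)=8, clip(1,-5,11)=1, clip(0,-5,11)=0, clip(3,-5,11)=3 -> [0, 8, 1, 0, 3]
Stage 3 (CLIP -1 3): clip(0,-1,3)=0, clip(8,-1,3)=3, clip(1,-1,3)=1, clip(0,-1,3)=0, clip(3,-1,3)=3 -> [0, 3, 1, 0, 3]
Output sum: 7

Answer: 7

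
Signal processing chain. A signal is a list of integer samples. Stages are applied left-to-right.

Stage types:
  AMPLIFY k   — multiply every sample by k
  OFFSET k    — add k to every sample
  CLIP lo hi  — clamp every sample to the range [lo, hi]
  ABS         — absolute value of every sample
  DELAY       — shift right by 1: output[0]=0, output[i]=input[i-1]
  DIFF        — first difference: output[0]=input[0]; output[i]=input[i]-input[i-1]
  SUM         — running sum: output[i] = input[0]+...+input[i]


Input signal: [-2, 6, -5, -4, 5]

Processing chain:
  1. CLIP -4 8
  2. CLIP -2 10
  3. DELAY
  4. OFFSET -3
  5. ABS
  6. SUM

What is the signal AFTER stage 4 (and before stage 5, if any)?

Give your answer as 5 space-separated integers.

Input: [-2, 6, -5, -4, 5]
Stage 1 (CLIP -4 8): clip(-2,-4,8)=-2, clip(6,-4,8)=6, clip(-5,-4,8)=-4, clip(-4,-4,8)=-4, clip(5,-4,8)=5 -> [-2, 6, -4, -4, 5]
Stage 2 (CLIP -2 10): clip(-2,-2,10)=-2, clip(6,-2,10)=6, clip(-4,-2,10)=-2, clip(-4,-2,10)=-2, clip(5,-2,10)=5 -> [-2, 6, -2, -2, 5]
Stage 3 (DELAY): [0, -2, 6, -2, -2] = [0, -2, 6, -2, -2] -> [0, -2, 6, -2, -2]
Stage 4 (OFFSET -3): 0+-3=-3, -2+-3=-5, 6+-3=3, -2+-3=-5, -2+-3=-5 -> [-3, -5, 3, -5, -5]

Answer: -3 -5 3 -5 -5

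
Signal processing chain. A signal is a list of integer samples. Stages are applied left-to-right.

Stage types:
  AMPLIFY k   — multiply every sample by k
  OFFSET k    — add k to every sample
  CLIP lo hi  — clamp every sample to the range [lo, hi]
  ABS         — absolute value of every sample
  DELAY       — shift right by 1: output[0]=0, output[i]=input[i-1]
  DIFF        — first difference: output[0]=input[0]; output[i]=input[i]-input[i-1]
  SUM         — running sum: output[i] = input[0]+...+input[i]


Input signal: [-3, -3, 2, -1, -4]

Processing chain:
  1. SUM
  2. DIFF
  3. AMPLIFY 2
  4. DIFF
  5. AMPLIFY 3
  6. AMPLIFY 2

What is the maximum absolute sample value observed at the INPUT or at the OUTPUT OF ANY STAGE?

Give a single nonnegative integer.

Input: [-3, -3, 2, -1, -4] (max |s|=4)
Stage 1 (SUM): sum[0..0]=-3, sum[0..1]=-6, sum[0..2]=-4, sum[0..3]=-5, sum[0..4]=-9 -> [-3, -6, -4, -5, -9] (max |s|=9)
Stage 2 (DIFF): s[0]=-3, -6--3=-3, -4--6=2, -5--4=-1, -9--5=-4 -> [-3, -3, 2, -1, -4] (max |s|=4)
Stage 3 (AMPLIFY 2): -3*2=-6, -3*2=-6, 2*2=4, -1*2=-2, -4*2=-8 -> [-6, -6, 4, -2, -8] (max |s|=8)
Stage 4 (DIFF): s[0]=-6, -6--6=0, 4--6=10, -2-4=-6, -8--2=-6 -> [-6, 0, 10, -6, -6] (max |s|=10)
Stage 5 (AMPLIFY 3): -6*3=-18, 0*3=0, 10*3=30, -6*3=-18, -6*3=-18 -> [-18, 0, 30, -18, -18] (max |s|=30)
Stage 6 (AMPLIFY 2): -18*2=-36, 0*2=0, 30*2=60, -18*2=-36, -18*2=-36 -> [-36, 0, 60, -36, -36] (max |s|=60)
Overall max amplitude: 60

Answer: 60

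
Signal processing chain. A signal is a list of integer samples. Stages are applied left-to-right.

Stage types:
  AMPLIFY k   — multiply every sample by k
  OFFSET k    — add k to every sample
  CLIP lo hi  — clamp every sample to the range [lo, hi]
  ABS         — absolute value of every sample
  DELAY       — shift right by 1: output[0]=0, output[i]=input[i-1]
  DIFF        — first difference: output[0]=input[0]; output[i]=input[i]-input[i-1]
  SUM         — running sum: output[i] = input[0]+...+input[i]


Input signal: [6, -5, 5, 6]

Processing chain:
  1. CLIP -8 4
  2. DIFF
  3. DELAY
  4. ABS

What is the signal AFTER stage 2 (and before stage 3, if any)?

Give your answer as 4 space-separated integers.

Input: [6, -5, 5, 6]
Stage 1 (CLIP -8 4): clip(6,-8,4)=4, clip(-5,-8,4)=-5, clip(5,-8,4)=4, clip(6,-8,4)=4 -> [4, -5, 4, 4]
Stage 2 (DIFF): s[0]=4, -5-4=-9, 4--5=9, 4-4=0 -> [4, -9, 9, 0]

Answer: 4 -9 9 0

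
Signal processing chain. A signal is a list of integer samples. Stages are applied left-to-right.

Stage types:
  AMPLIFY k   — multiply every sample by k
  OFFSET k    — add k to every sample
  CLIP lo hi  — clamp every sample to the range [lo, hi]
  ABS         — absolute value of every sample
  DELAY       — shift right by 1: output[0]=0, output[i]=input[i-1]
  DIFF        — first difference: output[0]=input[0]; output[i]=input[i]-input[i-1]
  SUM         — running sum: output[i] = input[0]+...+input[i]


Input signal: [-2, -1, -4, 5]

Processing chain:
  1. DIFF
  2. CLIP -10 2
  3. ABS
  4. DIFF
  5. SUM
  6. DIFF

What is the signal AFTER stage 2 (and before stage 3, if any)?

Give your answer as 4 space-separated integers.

Answer: -2 1 -3 2

Derivation:
Input: [-2, -1, -4, 5]
Stage 1 (DIFF): s[0]=-2, -1--2=1, -4--1=-3, 5--4=9 -> [-2, 1, -3, 9]
Stage 2 (CLIP -10 2): clip(-2,-10,2)=-2, clip(1,-10,2)=1, clip(-3,-10,2)=-3, clip(9,-10,2)=2 -> [-2, 1, -3, 2]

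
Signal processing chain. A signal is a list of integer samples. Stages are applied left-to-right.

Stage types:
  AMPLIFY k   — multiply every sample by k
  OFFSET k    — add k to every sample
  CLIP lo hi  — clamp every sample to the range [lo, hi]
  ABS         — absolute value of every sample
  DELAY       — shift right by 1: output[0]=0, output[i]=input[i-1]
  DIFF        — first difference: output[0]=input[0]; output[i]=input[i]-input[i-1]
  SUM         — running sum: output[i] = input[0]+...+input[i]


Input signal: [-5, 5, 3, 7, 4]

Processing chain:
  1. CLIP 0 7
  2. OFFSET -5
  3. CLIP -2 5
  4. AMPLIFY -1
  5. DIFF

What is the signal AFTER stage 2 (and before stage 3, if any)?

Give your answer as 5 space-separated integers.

Answer: -5 0 -2 2 -1

Derivation:
Input: [-5, 5, 3, 7, 4]
Stage 1 (CLIP 0 7): clip(-5,0,7)=0, clip(5,0,7)=5, clip(3,0,7)=3, clip(7,0,7)=7, clip(4,0,7)=4 -> [0, 5, 3, 7, 4]
Stage 2 (OFFSET -5): 0+-5=-5, 5+-5=0, 3+-5=-2, 7+-5=2, 4+-5=-1 -> [-5, 0, -2, 2, -1]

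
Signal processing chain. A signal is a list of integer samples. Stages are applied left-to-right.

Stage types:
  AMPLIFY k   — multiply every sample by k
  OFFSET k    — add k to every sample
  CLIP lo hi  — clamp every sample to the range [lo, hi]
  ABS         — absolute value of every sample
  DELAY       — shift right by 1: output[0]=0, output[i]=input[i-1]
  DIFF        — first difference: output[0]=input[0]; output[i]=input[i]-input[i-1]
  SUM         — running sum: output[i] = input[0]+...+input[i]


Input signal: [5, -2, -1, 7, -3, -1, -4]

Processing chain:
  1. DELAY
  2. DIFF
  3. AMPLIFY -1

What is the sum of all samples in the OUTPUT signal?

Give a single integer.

Answer: 1

Derivation:
Input: [5, -2, -1, 7, -3, -1, -4]
Stage 1 (DELAY): [0, 5, -2, -1, 7, -3, -1] = [0, 5, -2, -1, 7, -3, -1] -> [0, 5, -2, -1, 7, -3, -1]
Stage 2 (DIFF): s[0]=0, 5-0=5, -2-5=-7, -1--2=1, 7--1=8, -3-7=-10, -1--3=2 -> [0, 5, -7, 1, 8, -10, 2]
Stage 3 (AMPLIFY -1): 0*-1=0, 5*-1=-5, -7*-1=7, 1*-1=-1, 8*-1=-8, -10*-1=10, 2*-1=-2 -> [0, -5, 7, -1, -8, 10, -2]
Output sum: 1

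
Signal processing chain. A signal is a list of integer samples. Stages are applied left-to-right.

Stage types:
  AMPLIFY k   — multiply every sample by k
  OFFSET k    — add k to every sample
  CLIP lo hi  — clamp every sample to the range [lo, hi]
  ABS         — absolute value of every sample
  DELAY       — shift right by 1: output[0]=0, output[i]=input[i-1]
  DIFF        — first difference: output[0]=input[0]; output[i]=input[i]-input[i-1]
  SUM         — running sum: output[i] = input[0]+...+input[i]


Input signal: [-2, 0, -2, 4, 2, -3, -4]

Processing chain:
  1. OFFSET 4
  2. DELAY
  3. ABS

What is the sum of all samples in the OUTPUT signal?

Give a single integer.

Input: [-2, 0, -2, 4, 2, -3, -4]
Stage 1 (OFFSET 4): -2+4=2, 0+4=4, -2+4=2, 4+4=8, 2+4=6, -3+4=1, -4+4=0 -> [2, 4, 2, 8, 6, 1, 0]
Stage 2 (DELAY): [0, 2, 4, 2, 8, 6, 1] = [0, 2, 4, 2, 8, 6, 1] -> [0, 2, 4, 2, 8, 6, 1]
Stage 3 (ABS): |0|=0, |2|=2, |4|=4, |2|=2, |8|=8, |6|=6, |1|=1 -> [0, 2, 4, 2, 8, 6, 1]
Output sum: 23

Answer: 23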